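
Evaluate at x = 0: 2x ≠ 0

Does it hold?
x = 0: LHS = 2·0 = 0; 0 ≠ 0 — FAILS

The relation fails at x = 0, so x = 0 is a counterexample.

Answer: No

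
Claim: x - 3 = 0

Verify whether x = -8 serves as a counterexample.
Substitute x = -8 into the relation:
x = -8: LHS = (-8) - 3 = -11; -11 = 0 — FAILS

Since the claim fails at x = -8, this value is a counterexample.

Answer: Yes, x = -8 is a counterexample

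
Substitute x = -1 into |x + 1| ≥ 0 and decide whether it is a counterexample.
Substitute x = -1 into the relation:
x = -1: LHS = |(-1) + 1| = |0| = 0; 0 ≥ 0 — holds

The relation holds at x = -1, so it is not a counterexample.

Answer: No, x = -1 is not a counterexample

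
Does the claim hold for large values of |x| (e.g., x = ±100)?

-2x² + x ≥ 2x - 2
x = 100: LHS = -2·100² + 100 = -19900, RHS = 2·100 - 2 = 198; -19900 ≥ 198 — FAILS
x = -100: LHS = -2·(-100)² + (-100) = -20100, RHS = 2·(-100) - 2 = -202; -20100 ≥ -202 — FAILS

Answer: No, fails for both x = 100 and x = -100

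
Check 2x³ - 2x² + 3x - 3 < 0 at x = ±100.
x = 100: LHS = 2·100³ - 2·100² + 3·100 - 3 = 1980297; 1980297 < 0 — FAILS
x = -100: LHS = 2·(-100)³ - 2·(-100)² + 3·(-100) - 3 = -2020303; -2020303 < 0 — holds

Answer: Partially: fails for x = 100, holds for x = -100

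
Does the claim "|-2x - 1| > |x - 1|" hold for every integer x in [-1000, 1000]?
The claim fails at x = 0:
x = 0: LHS = |-2·0 - 1| = |-1| = 1, RHS = |0 - 1| = |-1| = 1; 1 > 1 — FAILS

Because a single integer refutes it, the statement is false.

Answer: False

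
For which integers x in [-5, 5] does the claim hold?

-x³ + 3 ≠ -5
Holds for: {-5, -4, -3, -2, -1, 0, 1, 3, 4, 5}
Fails for: {2}

Answer: {-5, -4, -3, -2, -1, 0, 1, 3, 4, 5}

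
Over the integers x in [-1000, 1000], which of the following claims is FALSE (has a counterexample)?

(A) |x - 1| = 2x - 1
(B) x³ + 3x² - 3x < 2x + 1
(A) x = 0: LHS = |0 - 1| = |-1| = 1, RHS = 2·0 - 1 = -1; 1 = -1 — FAILS
(B) x = -1: LHS = (-1)³ + 3·(-1)² - 3·(-1) = 5, RHS = 2·(-1) + 1 = -1; 5 < -1 — FAILS

Answer: Both A and B are false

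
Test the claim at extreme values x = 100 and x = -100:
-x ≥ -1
x = 100: -100 ≥ -1 — FAILS
x = -100: LHS = -(-100) = 100; 100 ≥ -1 — holds

Answer: Partially: fails for x = 100, holds for x = -100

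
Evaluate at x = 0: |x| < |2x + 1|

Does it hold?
x = 0: LHS = |0| = 0, RHS = |2·0 + 1| = |1| = 1; 0 < 1 — holds

The relation is satisfied at x = 0.

Answer: Yes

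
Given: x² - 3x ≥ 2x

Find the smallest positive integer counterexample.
Testing positive integers:
x = 1: LHS = 1² - 3·1 = -2, RHS = 2·1 = 2; -2 ≥ 2 — FAILS  ← smallest positive counterexample

Answer: x = 1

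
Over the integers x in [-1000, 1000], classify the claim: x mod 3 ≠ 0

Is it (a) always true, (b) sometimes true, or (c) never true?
Holds at x = 1: LHS = 1 mod 3 = 1; 1 ≠ 0 — holds
Fails at x = 0: LHS = 0 mod 3 = 0; 0 ≠ 0 — FAILS
It is satisfied by some integers in the range but not all.

Answer: Sometimes true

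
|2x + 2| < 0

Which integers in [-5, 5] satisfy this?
An absolute value is never negative, so the left side is ≥ 0 for every x, while the right side is 0. Tightest case in [-5, 5] is x = -1:
x = -1: LHS = |2·(-1) + 2| = |0| = 0; 0 < 0 — FAILS
Hence LHS − RHS is never negative, i.e. LHS ≥ RHS throughout, so the claimed relation (<) fails for every integer in [-5, 5].

Answer: None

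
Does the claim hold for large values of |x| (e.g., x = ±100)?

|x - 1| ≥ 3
x = 100: LHS = |100 - 1| = |99| = 99; 99 ≥ 3 — holds
x = -100: LHS = |(-100) - 1| = |-101| = 101; 101 ≥ 3 — holds

Answer: Yes, holds for both x = 100 and x = -100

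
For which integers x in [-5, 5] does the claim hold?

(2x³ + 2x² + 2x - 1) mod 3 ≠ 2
Holds for: {-4, -1, 2, 5}
Fails for: {-5, -3, -2, 0, 1, 3, 4}

Answer: {-4, -1, 2, 5}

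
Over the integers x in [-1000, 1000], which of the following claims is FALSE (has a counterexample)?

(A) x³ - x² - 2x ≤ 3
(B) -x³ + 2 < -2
(A) x = 3: LHS = 3³ - 3² - 2·3 = 12; 12 ≤ 3 — FAILS
(B) x = 0: LHS = -0³ + 2 = 2; 2 < -2 — FAILS

Answer: Both A and B are false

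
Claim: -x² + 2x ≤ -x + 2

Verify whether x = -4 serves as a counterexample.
Substitute x = -4 into the relation:
x = -4: LHS = -(-4)² + 2·(-4) = -24, RHS = -(-4) + 2 = 6; -24 ≤ 6 — holds

The relation holds at x = -4, so it is not a counterexample.

Answer: No, x = -4 is not a counterexample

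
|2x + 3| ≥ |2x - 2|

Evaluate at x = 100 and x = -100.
x = 100: LHS = |2·100 + 3| = |203| = 203, RHS = |2·100 - 2| = |198| = 198; 203 ≥ 198 — holds
x = -100: LHS = |2·(-100) + 3| = |-197| = 197, RHS = |2·(-100) - 2| = |-202| = 202; 197 ≥ 202 — FAILS

Answer: Partially: holds for x = 100, fails for x = -100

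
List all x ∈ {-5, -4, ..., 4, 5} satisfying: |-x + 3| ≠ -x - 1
Over all integers in [-5, 5], LHS − RHS is always positive; it is smallest at x = 0, where it equals 4:
x = 0: LHS = |-0 + 3| = |3| = 3, RHS = -0 - 1 = -1; 3 ≠ -1 — holds
At the ends of the range:
x = -5: LHS = |-(-5) + 3| = |8| = 8, RHS = -(-5) - 1 = 4; 8 ≠ 4 — holds
x = 5: LHS = |-5 + 3| = |-2| = 2, RHS = -5 - 1 = -6; 2 ≠ -6 — holds
Hence LHS − RHS is never 0, i.e. the two sides are never equal, so the relation holds for every integer in [-5, 5].

Answer: All integers in [-5, 5]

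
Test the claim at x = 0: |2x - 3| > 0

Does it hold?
x = 0: LHS = |2·0 - 3| = |-3| = 3; 3 > 0 — holds

The relation is satisfied at x = 0.

Answer: Yes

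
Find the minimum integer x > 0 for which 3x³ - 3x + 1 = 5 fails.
Testing positive integers:
x = 1: LHS = 3·1³ - 3·1 + 1 = 1; 1 = 5 — FAILS  ← smallest positive counterexample

Answer: x = 1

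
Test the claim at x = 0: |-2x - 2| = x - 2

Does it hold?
x = 0: LHS = |-2·0 - 2| = |-2| = 2, RHS = 0 - 2 = -2; 2 = -2 — FAILS

The relation fails at x = 0, so x = 0 is a counterexample.

Answer: No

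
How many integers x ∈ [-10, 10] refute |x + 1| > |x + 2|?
Counterexamples in [-10, 10]: {-1, 0, 1, 2, 3, 4, 5, 6, 7, 8, 9, 10}.

Counting them gives 12 values.

Answer: 12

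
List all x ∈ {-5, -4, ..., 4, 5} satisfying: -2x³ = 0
Holds for: {0}
Fails for: {-5, -4, -3, -2, -1, 1, 2, 3, 4, 5}

Answer: {0}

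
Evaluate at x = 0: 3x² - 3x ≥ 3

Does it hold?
x = 0: LHS = 3·0² - 3·0 = 0; 0 ≥ 3 — FAILS

The relation fails at x = 0, so x = 0 is a counterexample.

Answer: No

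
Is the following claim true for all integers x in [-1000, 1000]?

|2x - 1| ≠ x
The claim fails at x = 1:
x = 1: LHS = |2·1 - 1| = |1| = 1; 1 ≠ 1 — FAILS

Because a single integer refutes it, the statement is false.

Answer: False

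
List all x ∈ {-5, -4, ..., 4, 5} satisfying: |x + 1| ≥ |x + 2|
Holds for: {-5, -4, -3, -2}
Fails for: {-1, 0, 1, 2, 3, 4, 5}

Answer: {-5, -4, -3, -2}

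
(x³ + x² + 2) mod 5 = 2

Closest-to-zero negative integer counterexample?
Testing negative integers from -1 downward:
x = -1: LHS = ((-1)³ + (-1)² + 2) mod 5 = 2 mod 5 = 2; 2 = 2 — holds
x = -2: LHS = ((-2)³ + (-2)² + 2) mod 5 = (-2) mod 5 = 3; 3 = 2 — FAILS  ← closest negative counterexample to 0

Answer: x = -2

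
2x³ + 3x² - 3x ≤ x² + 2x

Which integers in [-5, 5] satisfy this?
Holds for: {-5, -4, -3, 0, 1}
Fails for: {-2, -1, 2, 3, 4, 5}

Answer: {-5, -4, -3, 0, 1}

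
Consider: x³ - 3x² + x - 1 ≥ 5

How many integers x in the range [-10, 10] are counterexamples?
Counterexamples in [-10, 10]: {-10, -9, -8, -7, -6, -5, -4, -3, -2, -1, 0, 1, 2, 3}.

Counting them gives 14 values.

Answer: 14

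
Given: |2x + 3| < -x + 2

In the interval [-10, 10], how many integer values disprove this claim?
Counterexamples in [-10, 10]: {-10, -9, -8, -7, -6, -5, 0, 1, 2, 3, 4, 5, 6, 7, 8, 9, 10}.

Counting them gives 17 values.

Answer: 17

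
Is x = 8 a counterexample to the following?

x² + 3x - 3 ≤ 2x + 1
Substitute x = 8 into the relation:
x = 8: LHS = 8² + 3·8 - 3 = 85, RHS = 2·8 + 1 = 17; 85 ≤ 17 — FAILS

Since the claim fails at x = 8, this value is a counterexample.

Answer: Yes, x = 8 is a counterexample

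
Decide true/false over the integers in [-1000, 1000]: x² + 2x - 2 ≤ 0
The claim fails at x = 1:
x = 1: LHS = 1² + 2·1 - 2 = 1; 1 ≤ 0 — FAILS

Because a single integer refutes it, the statement is false.

Answer: False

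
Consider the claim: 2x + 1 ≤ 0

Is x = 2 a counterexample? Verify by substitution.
Substitute x = 2 into the relation:
x = 2: LHS = 2·2 + 1 = 5; 5 ≤ 0 — FAILS

Since the claim fails at x = 2, this value is a counterexample.

Answer: Yes, x = 2 is a counterexample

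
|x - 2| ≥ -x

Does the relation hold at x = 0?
x = 0: LHS = |0 - 2| = |-2| = 2, RHS = -0 = 0; 2 ≥ 0 — holds

The relation is satisfied at x = 0.

Answer: Yes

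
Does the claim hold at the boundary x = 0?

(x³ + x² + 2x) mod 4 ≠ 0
x = 0: LHS = (0³ + 0² + 2·0) mod 4 = 0 mod 4 = 0; 0 ≠ 0 — FAILS

The relation fails at x = 0, so x = 0 is a counterexample.

Answer: No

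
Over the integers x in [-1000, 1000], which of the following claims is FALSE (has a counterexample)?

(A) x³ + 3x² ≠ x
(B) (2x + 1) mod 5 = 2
(A) x = 0: LHS = 0³ + 3·0² = 0; 0 ≠ 0 — FAILS
(B) x = 0: LHS = (2·0 + 1) mod 5 = 1 mod 5 = 1; 1 = 2 — FAILS

Answer: Both A and B are false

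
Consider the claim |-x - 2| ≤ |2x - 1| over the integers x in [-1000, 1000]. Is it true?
The claim fails at x = 0:
x = 0: LHS = |-0 - 2| = |-2| = 2, RHS = |2·0 - 1| = |-1| = 1; 2 ≤ 1 — FAILS

Because a single integer refutes it, the statement is false.

Answer: False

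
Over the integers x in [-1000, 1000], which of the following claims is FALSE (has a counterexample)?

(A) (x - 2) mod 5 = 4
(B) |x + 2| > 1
(A) x = 0: LHS = (0 - 2) mod 5 = (-2) mod 5 = 3; 3 = 4 — FAILS
(B) x = -1: LHS = |(-1) + 2| = |1| = 1; 1 > 1 — FAILS

Answer: Both A and B are false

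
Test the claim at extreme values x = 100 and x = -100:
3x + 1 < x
x = 100: LHS = 3·100 + 1 = 301; 301 < 100 — FAILS
x = -100: LHS = 3·(-100) + 1 = -299; -299 < -100 — holds

Answer: Partially: fails for x = 100, holds for x = -100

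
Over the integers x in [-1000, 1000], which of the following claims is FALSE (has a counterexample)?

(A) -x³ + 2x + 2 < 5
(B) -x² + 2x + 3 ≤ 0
(A) x = -2: LHS = -(-2)³ + 2·(-2) + 2 = 6; 6 < 5 — FAILS
(B) x = 0: LHS = -0² + 2·0 + 3 = 3; 3 ≤ 0 — FAILS

Answer: Both A and B are false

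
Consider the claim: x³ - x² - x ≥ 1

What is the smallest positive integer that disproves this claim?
Testing positive integers:
x = 1: LHS = 1³ - 1² - 1 = -1; -1 ≥ 1 — FAILS  ← smallest positive counterexample

Answer: x = 1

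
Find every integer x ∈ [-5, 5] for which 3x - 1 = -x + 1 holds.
Track d = LHS − RHS over the integers in [-5, 5]. Equality would need d = 0, but d changes sign only between consecutive integers, jumping over 0:
x = 0: LHS = 3·0 - 1 = -1, RHS = -0 + 1 = 1; -1 = 1 — FAILS  (d = -2)
x = 1: LHS = 3·1 - 1 = 2, RHS = -1 + 1 = 0; 2 = 0 — FAILS  (d = 2)
Away from these crossings d keeps a constant sign, and checking every integer in [-5, 5] confirms d ≠ 0 throughout. Hence the two sides are never equal, so the claimed relation (=) fails for every integer in [-5, 5].

Answer: None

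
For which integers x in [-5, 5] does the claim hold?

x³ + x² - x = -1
Track d = LHS − RHS over the integers in [-5, 5]. Equality would need d = 0, but d changes sign only between consecutive integers, jumping over 0:
x = -2: LHS = (-2)³ + (-2)² - (-2) = -2; -2 = -1 — FAILS  (d = -1)
x = -1: LHS = (-1)³ + (-1)² - (-1) = 1; 1 = -1 — FAILS  (d = 2)
Away from these crossings d keeps a constant sign, and checking every integer in [-5, 5] confirms d ≠ 0 throughout. Hence the two sides are never equal, so the claimed relation (=) fails for every integer in [-5, 5].

Answer: None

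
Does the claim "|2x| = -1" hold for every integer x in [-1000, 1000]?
The claim fails at x = 0:
x = 0: LHS = |2·0| = |0| = 0; 0 = -1 — FAILS

Because a single integer refutes it, the statement is false.

Answer: False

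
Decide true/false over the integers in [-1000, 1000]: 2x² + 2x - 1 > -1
The claim fails at x = 0:
x = 0: LHS = 2·0² + 2·0 - 1 = -1; -1 > -1 — FAILS

Because a single integer refutes it, the statement is false.

Answer: False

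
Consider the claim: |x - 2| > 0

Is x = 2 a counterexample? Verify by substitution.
Substitute x = 2 into the relation:
x = 2: LHS = |2 - 2| = |0| = 0; 0 > 0 — FAILS

Since the claim fails at x = 2, this value is a counterexample.

Answer: Yes, x = 2 is a counterexample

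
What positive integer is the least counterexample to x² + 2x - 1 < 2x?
Testing positive integers:
x = 1: LHS = 1² + 2·1 - 1 = 2, RHS = 2·1 = 2; 2 < 2 — FAILS  ← smallest positive counterexample

Answer: x = 1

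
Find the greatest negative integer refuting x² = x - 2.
Testing negative integers from -1 downward:
x = -1: LHS = (-1)² = 1, RHS = (-1) - 2 = -3; 1 = -3 — FAILS  ← closest negative counterexample to 0

Answer: x = -1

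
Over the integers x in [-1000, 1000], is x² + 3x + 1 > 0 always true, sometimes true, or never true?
Holds at x = 0: LHS = 0² + 3·0 + 1 = 1; 1 > 0 — holds
Fails at x = -1: LHS = (-1)² + 3·(-1) + 1 = -1; -1 > 0 — FAILS
It is satisfied by some integers in the range but not all.

Answer: Sometimes true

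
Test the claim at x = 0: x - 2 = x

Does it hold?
x = 0: LHS = 0 - 2 = -2; -2 = 0 — FAILS

The relation fails at x = 0, so x = 0 is a counterexample.

Answer: No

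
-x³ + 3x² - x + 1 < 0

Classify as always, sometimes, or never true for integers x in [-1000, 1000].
Holds at x = 3: LHS = -3³ + 3·3² - 3 + 1 = -2; -2 < 0 — holds
Fails at x = 0: LHS = -0³ + 3·0² - 0 + 1 = 1; 1 < 0 — FAILS
It is satisfied by some integers in the range but not all.

Answer: Sometimes true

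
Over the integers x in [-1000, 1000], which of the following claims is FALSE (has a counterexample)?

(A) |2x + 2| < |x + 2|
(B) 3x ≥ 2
(A) x = 0: LHS = |2·0 + 2| = |2| = 2, RHS = |0 + 2| = |2| = 2; 2 < 2 — FAILS
(B) x = 0: LHS = 3·0 = 0; 0 ≥ 2 — FAILS

Answer: Both A and B are false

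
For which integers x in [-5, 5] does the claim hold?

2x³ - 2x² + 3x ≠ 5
Track d = LHS − RHS over the integers in [-5, 5]. Equality would need d = 0, but d changes sign only between consecutive integers, jumping over 0:
x = 1: LHS = 2·1³ - 2·1² + 3·1 = 3; 3 ≠ 5 — holds  (d = -2)
x = 2: LHS = 2·2³ - 2·2² + 3·2 = 14; 14 ≠ 5 — holds  (d = 9)
Away from these crossings d keeps a constant sign, and checking every integer in [-5, 5] confirms d ≠ 0 throughout. Hence the two sides are never equal, so the relation holds for every integer in [-5, 5].

Answer: All integers in [-5, 5]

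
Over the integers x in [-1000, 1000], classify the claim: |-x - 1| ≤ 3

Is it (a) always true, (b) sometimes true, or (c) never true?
Holds at x = 0: LHS = |-0 - 1| = |-1| = 1; 1 ≤ 3 — holds
Fails at x = 3: LHS = |-3 - 1| = |-4| = 4; 4 ≤ 3 — FAILS
It is satisfied by some integers in the range but not all.

Answer: Sometimes true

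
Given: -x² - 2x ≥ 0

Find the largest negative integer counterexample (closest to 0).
Testing negative integers from -1 downward:
x = -1: LHS = -(-1)² - 2·(-1) = 1; 1 ≥ 0 — holds
x = -2: LHS = -(-2)² - 2·(-2) = 0; 0 ≥ 0 — holds
x = -3: LHS = -(-3)² - 2·(-3) = -3; -3 ≥ 0 — FAILS  ← closest negative counterexample to 0

Answer: x = -3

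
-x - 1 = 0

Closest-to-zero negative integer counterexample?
Testing negative integers from -1 downward:
x = -1: LHS = -(-1) - 1 = 0; 0 = 0 — holds
x = -2: LHS = -(-2) - 1 = 1; 1 = 0 — FAILS  ← closest negative counterexample to 0

Answer: x = -2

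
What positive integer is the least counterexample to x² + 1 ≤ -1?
Testing positive integers:
x = 1: LHS = 1² + 1 = 2; 2 ≤ -1 — FAILS  ← smallest positive counterexample

Answer: x = 1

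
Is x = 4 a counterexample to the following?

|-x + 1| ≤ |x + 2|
Substitute x = 4 into the relation:
x = 4: LHS = |-4 + 1| = |-3| = 3, RHS = |4 + 2| = |6| = 6; 3 ≤ 6 — holds

The claim holds here, so x = 4 is not a counterexample. (A counterexample exists elsewhere, e.g. x = -1.)

Answer: No, x = 4 is not a counterexample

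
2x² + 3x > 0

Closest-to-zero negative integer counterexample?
Testing negative integers from -1 downward:
x = -1: LHS = 2·(-1)² + 3·(-1) = -1; -1 > 0 — FAILS  ← closest negative counterexample to 0

Answer: x = -1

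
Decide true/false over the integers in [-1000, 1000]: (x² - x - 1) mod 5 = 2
The claim fails at x = 0:
x = 0: LHS = (0² - 0 - 1) mod 5 = (-1) mod 5 = 4; 4 = 2 — FAILS

Because a single integer refutes it, the statement is false.

Answer: False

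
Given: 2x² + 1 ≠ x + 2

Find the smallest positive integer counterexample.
Testing positive integers:
x = 1: LHS = 2·1² + 1 = 3, RHS = 1 + 2 = 3; 3 ≠ 3 — FAILS  ← smallest positive counterexample

Answer: x = 1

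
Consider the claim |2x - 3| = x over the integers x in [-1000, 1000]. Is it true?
The claim fails at x = 0:
x = 0: LHS = |2·0 - 3| = |-3| = 3; 3 = 0 — FAILS

Because a single integer refutes it, the statement is false.

Answer: False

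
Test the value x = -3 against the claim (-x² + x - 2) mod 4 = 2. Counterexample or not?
Substitute x = -3 into the relation:
x = -3: LHS = (-(-3)² + (-3) - 2) mod 4 = (-14) mod 4 = 2; 2 = 2 — holds

The claim holds here, so x = -3 is not a counterexample. (A counterexample exists elsewhere, e.g. x = -1.)

Answer: No, x = -3 is not a counterexample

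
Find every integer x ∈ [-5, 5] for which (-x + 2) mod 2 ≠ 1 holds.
Holds for: {-4, -2, 0, 2, 4}
Fails for: {-5, -3, -1, 1, 3, 5}

Answer: {-4, -2, 0, 2, 4}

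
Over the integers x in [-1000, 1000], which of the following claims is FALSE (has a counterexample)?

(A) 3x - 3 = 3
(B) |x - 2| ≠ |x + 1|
(A) x = 0: LHS = 3·0 - 3 = -3; -3 = 3 — FAILS

(B) Track d = LHS − RHS over the integers in [-1000, 1000]. Equality would need d = 0, but d changes sign only between consecutive integers, jumping over 0:
x = 0: LHS = |0 - 2| = |-2| = 2, RHS = |0 + 1| = |1| = 1; 2 ≠ 1 — holds  (d = 1)
x = 1: LHS = |1 - 2| = |-1| = 1, RHS = |1 + 1| = |2| = 2; 1 ≠ 2 — holds  (d = -1)
Away from these crossings d keeps a constant sign, and checking every integer in [-1000, 1000] confirms d ≠ 0 throughout. Hence the two sides are never equal, so the relation holds for every integer in [-1000, 1000].

Only (A) has a counterexample.

Answer: A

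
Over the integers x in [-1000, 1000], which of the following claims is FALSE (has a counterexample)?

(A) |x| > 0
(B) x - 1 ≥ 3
(A) x = 0: LHS = |0| = 0; 0 > 0 — FAILS
(B) x = 0: LHS = 0 - 1 = -1; -1 ≥ 3 — FAILS

Answer: Both A and B are false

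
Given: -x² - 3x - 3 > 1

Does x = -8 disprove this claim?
Substitute x = -8 into the relation:
x = -8: LHS = -(-8)² - 3·(-8) - 3 = -43; -43 > 1 — FAILS

Since the claim fails at x = -8, this value is a counterexample.

Answer: Yes, x = -8 is a counterexample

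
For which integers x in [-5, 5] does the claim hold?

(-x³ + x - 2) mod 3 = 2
For a polynomial with integer coefficients, its value mod 3 depends only on x mod 3, so it suffices to check one representative of each residue class, x = 0, 1, 2:
x = 0: LHS = (-0³ + 0 - 2) mod 3 = (-2) mod 3 = 1; 1 = 2 — FAILS
x = 1: LHS = (-1³ + 1 - 2) mod 3 = (-2) mod 3 = 1; 1 = 2 — FAILS
x = 2: LHS = (-2³ + 2 - 2) mod 3 = (-8) mod 3 = 1; 1 = 2 — FAILS
The relation fails in every residue class, so the claimed relation (=) fails for every integer in [-5, 5].

Answer: None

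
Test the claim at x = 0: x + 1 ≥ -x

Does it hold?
x = 0: LHS = 0 + 1 = 1, RHS = -0 = 0; 1 ≥ 0 — holds

The relation is satisfied at x = 0.

Answer: Yes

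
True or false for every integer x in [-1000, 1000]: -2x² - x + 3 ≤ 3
Over all integers in [-1000, 1000], LHS − RHS is largest at x = 0, where it equals 0:
x = 0: LHS = -2·0² - 0 + 3 = 3; 3 ≤ 3 — holds
At the ends of the range:
x = -1000: LHS = -2·(-1000)² - (-1000) + 3 = -1998997; -1998997 ≤ 3 — holds
x = 1000: LHS = -2·1000² - 1000 + 3 = -2000997; -2000997 ≤ 3 — holds
Hence LHS − RHS is never positive, i.e. LHS ≤ RHS throughout, so the relation holds for every integer in [-1000, 1000].

No counterexample exists.

Answer: True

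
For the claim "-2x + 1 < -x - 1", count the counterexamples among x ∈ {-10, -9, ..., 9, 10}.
Counterexamples in [-10, 10]: {-10, -9, -8, -7, -6, -5, -4, -3, -2, -1, 0, 1, 2}.

Counting them gives 13 values.

Answer: 13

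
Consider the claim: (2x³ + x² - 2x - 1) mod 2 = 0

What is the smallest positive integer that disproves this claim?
Testing positive integers:
x = 1: LHS = (2·1³ + 1² - 2·1 - 1) mod 2 = 0 mod 2 = 0; 0 = 0 — holds
x = 2: LHS = (2·2³ + 2² - 2·2 - 1) mod 2 = 15 mod 2 = 1; 1 = 0 — FAILS  ← smallest positive counterexample

Answer: x = 2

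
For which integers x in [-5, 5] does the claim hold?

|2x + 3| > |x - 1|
Holds for: {-5, 0, 1, 2, 3, 4, 5}
Fails for: {-4, -3, -2, -1}

Answer: {-5, 0, 1, 2, 3, 4, 5}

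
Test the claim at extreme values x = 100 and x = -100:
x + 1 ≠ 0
x = 100: LHS = 100 + 1 = 101; 101 ≠ 0 — holds
x = -100: LHS = (-100) + 1 = -99; -99 ≠ 0 — holds

Answer: Yes, holds for both x = 100 and x = -100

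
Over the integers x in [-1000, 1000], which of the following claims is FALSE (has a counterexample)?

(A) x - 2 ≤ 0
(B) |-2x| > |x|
(A) x = 3: LHS = 3 - 2 = 1; 1 ≤ 0 — FAILS
(B) x = 0: LHS = |-2·0| = |0| = 0, RHS = |0| = 0; 0 > 0 — FAILS

Answer: Both A and B are false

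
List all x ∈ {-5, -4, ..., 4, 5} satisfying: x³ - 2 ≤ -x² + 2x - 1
Holds for: {-5, -4, -3, -2, 0, 1}
Fails for: {-1, 2, 3, 4, 5}

Answer: {-5, -4, -3, -2, 0, 1}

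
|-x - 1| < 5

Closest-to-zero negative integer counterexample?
Testing negative integers from -1 downward:
x = -1: LHS = |-(-1) - 1| = |0| = 0; 0 < 5 — holds
x = -2: LHS = |-(-2) - 1| = |1| = 1; 1 < 5 — holds
x = -3: LHS = |-(-3) - 1| = |2| = 2; 2 < 5 — holds
x = -4: LHS = |-(-4) - 1| = |3| = 3; 3 < 5 — holds
x = -5: LHS = |-(-5) - 1| = |4| = 4; 4 < 5 — holds
x = -6: LHS = |-(-6) - 1| = |5| = 5; 5 < 5 — FAILS  ← closest negative counterexample to 0

Answer: x = -6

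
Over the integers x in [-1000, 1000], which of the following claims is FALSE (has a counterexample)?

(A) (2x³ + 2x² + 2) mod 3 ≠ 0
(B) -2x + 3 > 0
(A) x = 1: LHS = (2·1³ + 2·1² + 2) mod 3 = 6 mod 3 = 0; 0 ≠ 0 — FAILS
(B) x = 2: LHS = -2·2 + 3 = -1; -1 > 0 — FAILS

Answer: Both A and B are false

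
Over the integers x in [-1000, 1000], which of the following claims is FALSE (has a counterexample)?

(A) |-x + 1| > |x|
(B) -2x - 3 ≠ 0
(A) x = 1: LHS = |-1 + 1| = |0| = 0, RHS = |1| = 1; 0 > 1 — FAILS

(B) Track d = LHS − RHS over the integers in [-1000, 1000]. Equality would need d = 0, but d changes sign only between consecutive integers, jumping over 0:
x = -2: LHS = -2·(-2) - 3 = 1; 1 ≠ 0 — holds  (d = 1)
x = -1: LHS = -2·(-1) - 3 = -1; -1 ≠ 0 — holds  (d = -1)
Away from these crossings d keeps a constant sign, and checking every integer in [-1000, 1000] confirms d ≠ 0 throughout. Hence the two sides are never equal, so the relation holds for every integer in [-1000, 1000].

Only (A) has a counterexample.

Answer: A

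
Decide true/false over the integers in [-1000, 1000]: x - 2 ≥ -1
The claim fails at x = 0:
x = 0: LHS = 0 - 2 = -2; -2 ≥ -1 — FAILS

Because a single integer refutes it, the statement is false.

Answer: False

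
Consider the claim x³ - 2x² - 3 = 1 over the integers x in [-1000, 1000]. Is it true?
The claim fails at x = 0:
x = 0: LHS = 0³ - 2·0² - 3 = -3; -3 = 1 — FAILS

Because a single integer refutes it, the statement is false.

Answer: False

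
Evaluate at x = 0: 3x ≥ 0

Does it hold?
x = 0: LHS = 3·0 = 0; 0 ≥ 0 — holds

The relation is satisfied at x = 0.

Answer: Yes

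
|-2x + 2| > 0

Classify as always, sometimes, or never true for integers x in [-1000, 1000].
Holds at x = 0: LHS = |-2·0 + 2| = |2| = 2; 2 > 0 — holds
Fails at x = 1: LHS = |-2·1 + 2| = |0| = 0; 0 > 0 — FAILS
It is satisfied by some integers in the range but not all.

Answer: Sometimes true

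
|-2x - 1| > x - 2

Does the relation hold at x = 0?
x = 0: LHS = |-2·0 - 1| = |-1| = 1, RHS = 0 - 2 = -2; 1 > -2 — holds

The relation is satisfied at x = 0.

Answer: Yes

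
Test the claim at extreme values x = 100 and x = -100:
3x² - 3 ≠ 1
x = 100: LHS = 3·100² - 3 = 29997; 29997 ≠ 1 — holds
x = -100: LHS = 3·(-100)² - 3 = 29997; 29997 ≠ 1 — holds

Answer: Yes, holds for both x = 100 and x = -100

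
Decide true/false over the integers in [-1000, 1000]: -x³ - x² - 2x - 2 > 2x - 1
The claim fails at x = 0:
x = 0: LHS = -0³ - 0² - 2·0 - 2 = -2, RHS = 2·0 - 1 = -1; -2 > -1 — FAILS

Because a single integer refutes it, the statement is false.

Answer: False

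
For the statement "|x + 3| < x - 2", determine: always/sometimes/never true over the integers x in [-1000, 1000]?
Over all integers in [-1000, 1000], LHS − RHS is smallest at x = 0, where it equals 5:
x = 0: LHS = |0 + 3| = |3| = 3, RHS = 0 - 2 = -2; 3 < -2 — FAILS
At the ends of the range:
x = -1000: LHS = |(-1000) + 3| = |-997| = 997, RHS = (-1000) - 2 = -1002; 997 < -1002 — FAILS
x = 1000: LHS = |1000 + 3| = |1003| = 1003, RHS = 1000 - 2 = 998; 1003 < 998 — FAILS
Hence LHS − RHS is never negative, i.e. LHS ≥ RHS throughout, so the claimed relation (<) fails for every integer in [-1000, 1000].

No integer in the range satisfies it.

Answer: Never true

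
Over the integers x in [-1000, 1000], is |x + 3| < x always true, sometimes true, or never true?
Over all integers in [-1000, 1000], LHS − RHS is smallest at x = 0, where it equals 3:
x = 0: LHS = |0 + 3| = |3| = 3; 3 < 0 — FAILS
At the ends of the range:
x = -1000: LHS = |(-1000) + 3| = |-997| = 997; 997 < -1000 — FAILS
x = 1000: LHS = |1000 + 3| = |1003| = 1003; 1003 < 1000 — FAILS
Hence LHS − RHS is never negative, i.e. LHS ≥ RHS throughout, so the claimed relation (<) fails for every integer in [-1000, 1000].

No integer in the range satisfies it.

Answer: Never true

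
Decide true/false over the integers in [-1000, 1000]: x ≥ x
Over all integers in [-1000, 1000], LHS − RHS is smallest at x = 0, where it equals 0:
x = 0: 0 ≥ 0 — holds
At the ends of the range:
x = -1000: -1000 ≥ -1000 — holds
x = 1000: 1000 ≥ 1000 — holds
Hence LHS − RHS is never negative, i.e. LHS ≥ RHS throughout, so the relation holds for every integer in [-1000, 1000].

No counterexample exists.

Answer: True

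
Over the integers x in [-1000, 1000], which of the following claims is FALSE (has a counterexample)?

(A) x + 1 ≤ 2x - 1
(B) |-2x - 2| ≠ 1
(A) x = 0: LHS = 0 + 1 = 1, RHS = 2·0 - 1 = -1; 1 ≤ -1 — FAILS

(B) Track d = LHS − RHS over the integers in [-1000, 1000]. Equality would need d = 0, but d changes sign only between consecutive integers, jumping over 0:
x = -2: LHS = |-2·(-2) - 2| = |2| = 2; 2 ≠ 1 — holds  (d = 1)
x = -1: LHS = |-2·(-1) - 2| = |0| = 0; 0 ≠ 1 — holds  (d = -1)
x = -1: LHS = |-2·(-1) - 2| = |0| = 0; 0 ≠ 1 — holds  (d = -1)
x = 0: LHS = |-2·0 - 2| = |-2| = 2; 2 ≠ 1 — holds  (d = 1)
Away from these crossings d keeps a constant sign, and checking every integer in [-1000, 1000] confirms d ≠ 0 throughout. Hence the two sides are never equal, so the relation holds for every integer in [-1000, 1000].

Only (A) has a counterexample.

Answer: A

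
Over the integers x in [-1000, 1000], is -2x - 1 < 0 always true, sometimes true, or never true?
Holds at x = 0: LHS = -2·0 - 1 = -1; -1 < 0 — holds
Fails at x = -1: LHS = -2·(-1) - 1 = 1; 1 < 0 — FAILS
It is satisfied by some integers in the range but not all.

Answer: Sometimes true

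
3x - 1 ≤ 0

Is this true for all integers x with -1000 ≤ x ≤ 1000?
The claim fails at x = 1:
x = 1: LHS = 3·1 - 1 = 2; 2 ≤ 0 — FAILS

Because a single integer refutes it, the statement is false.

Answer: False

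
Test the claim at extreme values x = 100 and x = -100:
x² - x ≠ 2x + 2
x = 100: LHS = 100² - 100 = 9900, RHS = 2·100 + 2 = 202; 9900 ≠ 202 — holds
x = -100: LHS = (-100)² - (-100) = 10100, RHS = 2·(-100) + 2 = -198; 10100 ≠ -198 — holds

Answer: Yes, holds for both x = 100 and x = -100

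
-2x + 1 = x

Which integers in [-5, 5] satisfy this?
Track d = LHS − RHS over the integers in [-5, 5]. Equality would need d = 0, but d changes sign only between consecutive integers, jumping over 0:
x = 0: LHS = -2·0 + 1 = 1; 1 = 0 — FAILS  (d = 1)
x = 1: LHS = -2·1 + 1 = -1; -1 = 1 — FAILS  (d = -2)
Away from these crossings d keeps a constant sign, and checking every integer in [-5, 5] confirms d ≠ 0 throughout. Hence the two sides are never equal, so the claimed relation (=) fails for every integer in [-5, 5].

Answer: None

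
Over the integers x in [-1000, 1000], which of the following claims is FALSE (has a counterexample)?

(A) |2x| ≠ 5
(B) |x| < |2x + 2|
(A) Track d = LHS − RHS over the integers in [-1000, 1000]. Equality would need d = 0, but d changes sign only between consecutive integers, jumping over 0:
x = -3: LHS = |2·(-3)| = |-6| = 6; 6 ≠ 5 — holds  (d = 1)
x = -2: LHS = |2·(-2)| = |-4| = 4; 4 ≠ 5 — holds  (d = -1)
x = 2: LHS = |2·2| = |4| = 4; 4 ≠ 5 — holds  (d = -1)
x = 3: LHS = |2·3| = |6| = 6; 6 ≠ 5 — holds  (d = 1)
Away from these crossings d keeps a constant sign, and checking every integer in [-1000, 1000] confirms d ≠ 0 throughout. Hence the two sides are never equal, so the relation holds for every integer in [-1000, 1000].

(B) x = -1: LHS = |-1| = 1, RHS = |2·(-1) + 2| = |0| = 0; 1 < 0 — FAILS

Only (B) has a counterexample.

Answer: B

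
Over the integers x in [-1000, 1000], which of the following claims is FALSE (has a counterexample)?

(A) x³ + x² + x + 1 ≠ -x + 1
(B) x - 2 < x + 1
(A) x = 0: LHS = 0³ + 0² + 0 + 1 = 1, RHS = -0 + 1 = 1; 1 ≠ 1 — FAILS

(B) Over all integers in [-1000, 1000], LHS − RHS is largest at x = 0, where it equals -3:
x = 0: LHS = 0 - 2 = -2, RHS = 0 + 1 = 1; -2 < 1 — holds
At the ends of the range:
x = -1000: LHS = (-1000) - 2 = -1002, RHS = (-1000) + 1 = -999; -1002 < -999 — holds
x = 1000: LHS = 1000 - 2 = 998, RHS = 1000 + 1 = 1001; 998 < 1001 — holds
Hence LHS − RHS is never zero or positive, i.e. LHS < RHS throughout, so the relation holds for every integer in [-1000, 1000].

Only (A) has a counterexample.

Answer: A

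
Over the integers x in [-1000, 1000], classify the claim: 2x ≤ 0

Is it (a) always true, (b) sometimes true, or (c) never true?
Holds at x = 0: LHS = 2·0 = 0; 0 ≤ 0 — holds
Fails at x = 1: LHS = 2·1 = 2; 2 ≤ 0 — FAILS
It is satisfied by some integers in the range but not all.

Answer: Sometimes true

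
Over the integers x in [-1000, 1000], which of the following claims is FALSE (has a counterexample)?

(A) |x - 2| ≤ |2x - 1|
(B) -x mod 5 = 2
(A) x = 0: LHS = |0 - 2| = |-2| = 2, RHS = |2·0 - 1| = |-1| = 1; 2 ≤ 1 — FAILS
(B) x = 0: LHS = (-0) mod 5 = 0 mod 5 = 0; 0 = 2 — FAILS

Answer: Both A and B are false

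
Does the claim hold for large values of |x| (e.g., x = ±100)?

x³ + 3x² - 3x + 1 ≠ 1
x = 100: LHS = 100³ + 3·100² - 3·100 + 1 = 1029701; 1029701 ≠ 1 — holds
x = -100: LHS = (-100)³ + 3·(-100)² - 3·(-100) + 1 = -969699; -969699 ≠ 1 — holds

Answer: Yes, holds for both x = 100 and x = -100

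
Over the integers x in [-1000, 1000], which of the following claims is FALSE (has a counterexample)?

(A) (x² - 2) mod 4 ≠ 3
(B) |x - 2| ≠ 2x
(A) x = 1: LHS = (1² - 2) mod 4 = (-1) mod 4 = 3; 3 ≠ 3 — FAILS

(B) Track d = LHS − RHS over the integers in [-1000, 1000]. Equality would need d = 0, but d changes sign only between consecutive integers, jumping over 0:
x = 0: LHS = |0 - 2| = |-2| = 2, RHS = 2·0 = 0; 2 ≠ 0 — holds  (d = 2)
x = 1: LHS = |1 - 2| = |-1| = 1, RHS = 2·1 = 2; 1 ≠ 2 — holds  (d = -1)
Away from these crossings d keeps a constant sign, and checking every integer in [-1000, 1000] confirms d ≠ 0 throughout. Hence the two sides are never equal, so the relation holds for every integer in [-1000, 1000].

Only (A) has a counterexample.

Answer: A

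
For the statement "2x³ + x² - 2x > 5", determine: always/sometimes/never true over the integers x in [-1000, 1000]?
Holds at x = 2: LHS = 2·2³ + 2² - 2·2 = 16; 16 > 5 — holds
Fails at x = 0: LHS = 2·0³ + 0² - 2·0 = 0; 0 > 5 — FAILS
It is satisfied by some integers in the range but not all.

Answer: Sometimes true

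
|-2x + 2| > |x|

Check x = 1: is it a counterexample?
Substitute x = 1 into the relation:
x = 1: LHS = |-2·1 + 2| = |0| = 0, RHS = |1| = 1; 0 > 1 — FAILS

Since the claim fails at x = 1, this value is a counterexample.

Answer: Yes, x = 1 is a counterexample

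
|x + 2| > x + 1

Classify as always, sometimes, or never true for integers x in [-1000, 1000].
Over all integers in [-1000, 1000], LHS − RHS is smallest at x = 0, where it equals 1:
x = 0: LHS = |0 + 2| = |2| = 2, RHS = 0 + 1 = 1; 2 > 1 — holds
At the ends of the range:
x = -1000: LHS = |(-1000) + 2| = |-998| = 998, RHS = (-1000) + 1 = -999; 998 > -999 — holds
x = 1000: LHS = |1000 + 2| = |1002| = 1002, RHS = 1000 + 1 = 1001; 1002 > 1001 — holds
Hence LHS − RHS is never zero or negative, i.e. LHS > RHS throughout, so the relation holds for every integer in [-1000, 1000].

No counterexample exists.

Answer: Always true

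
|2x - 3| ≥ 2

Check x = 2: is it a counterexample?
Substitute x = 2 into the relation:
x = 2: LHS = |2·2 - 3| = |1| = 1; 1 ≥ 2 — FAILS

Since the claim fails at x = 2, this value is a counterexample.

Answer: Yes, x = 2 is a counterexample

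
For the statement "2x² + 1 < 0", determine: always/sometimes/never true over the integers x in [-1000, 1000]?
Over all integers in [-1000, 1000], LHS − RHS is smallest at x = 0, where it equals 1:
x = 0: LHS = 2·0² + 1 = 1; 1 < 0 — FAILS
At the ends of the range:
x = -1000: LHS = 2·(-1000)² + 1 = 2000001; 2000001 < 0 — FAILS
x = 1000: LHS = 2·1000² + 1 = 2000001; 2000001 < 0 — FAILS
Hence LHS − RHS is never negative, i.e. LHS ≥ RHS throughout, so the claimed relation (<) fails for every integer in [-1000, 1000].

No integer in the range satisfies it.

Answer: Never true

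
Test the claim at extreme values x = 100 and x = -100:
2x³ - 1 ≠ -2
x = 100: LHS = 2·100³ - 1 = 1999999; 1999999 ≠ -2 — holds
x = -100: LHS = 2·(-100)³ - 1 = -2000001; -2000001 ≠ -2 — holds

Answer: Yes, holds for both x = 100 and x = -100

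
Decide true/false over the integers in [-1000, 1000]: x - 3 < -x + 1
The claim fails at x = 2:
x = 2: LHS = 2 - 3 = -1, RHS = -2 + 1 = -1; -1 < -1 — FAILS

Because a single integer refutes it, the statement is false.

Answer: False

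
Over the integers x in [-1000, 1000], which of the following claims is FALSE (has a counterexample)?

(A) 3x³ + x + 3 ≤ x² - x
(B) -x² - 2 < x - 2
(A) x = 0: LHS = 3·0³ + 0 + 3 = 3, RHS = 0² - 0 = 0; 3 ≤ 0 — FAILS
(B) x = 0: LHS = -0² - 2 = -2, RHS = 0 - 2 = -2; -2 < -2 — FAILS

Answer: Both A and B are false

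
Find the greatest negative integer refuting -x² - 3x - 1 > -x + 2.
Testing negative integers from -1 downward:
x = -1: LHS = -(-1)² - 3·(-1) - 1 = 1, RHS = -(-1) + 2 = 3; 1 > 3 — FAILS  ← closest negative counterexample to 0

Answer: x = -1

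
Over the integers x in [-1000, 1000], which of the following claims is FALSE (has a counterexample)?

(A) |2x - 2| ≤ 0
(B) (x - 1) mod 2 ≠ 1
(A) x = 0: LHS = |2·0 - 2| = |-2| = 2; 2 ≤ 0 — FAILS
(B) x = 0: LHS = (0 - 1) mod 2 = (-1) mod 2 = 1; 1 ≠ 1 — FAILS

Answer: Both A and B are false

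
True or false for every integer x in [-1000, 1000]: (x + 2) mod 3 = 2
The claim fails at x = 1:
x = 1: LHS = (1 + 2) mod 3 = 3 mod 3 = 0; 0 = 2 — FAILS

Because a single integer refutes it, the statement is false.

Answer: False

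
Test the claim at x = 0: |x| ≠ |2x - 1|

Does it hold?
x = 0: LHS = |0| = 0, RHS = |2·0 - 1| = |-1| = 1; 0 ≠ 1 — holds

The relation is satisfied at x = 0.

Answer: Yes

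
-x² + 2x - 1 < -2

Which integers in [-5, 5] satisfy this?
Holds for: {-5, -4, -3, -2, -1, 3, 4, 5}
Fails for: {0, 1, 2}

Answer: {-5, -4, -3, -2, -1, 3, 4, 5}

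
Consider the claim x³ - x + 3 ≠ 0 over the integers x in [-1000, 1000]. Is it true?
Track d = LHS − RHS over the integers in [-1000, 1000]. Equality would need d = 0, but d changes sign only between consecutive integers, jumping over 0:
x = -2: LHS = (-2)³ - (-2) + 3 = -3; -3 ≠ 0 — holds  (d = -3)
x = -1: LHS = (-1)³ - (-1) + 3 = 3; 3 ≠ 0 — holds  (d = 3)
Away from these crossings d keeps a constant sign, and checking every integer in [-1000, 1000] confirms d ≠ 0 throughout. Hence the two sides are never equal, so the relation holds for every integer in [-1000, 1000].

No counterexample exists.

Answer: True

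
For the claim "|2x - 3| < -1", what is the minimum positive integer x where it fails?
Testing positive integers:
x = 1: LHS = |2·1 - 3| = |-1| = 1; 1 < -1 — FAILS  ← smallest positive counterexample

Answer: x = 1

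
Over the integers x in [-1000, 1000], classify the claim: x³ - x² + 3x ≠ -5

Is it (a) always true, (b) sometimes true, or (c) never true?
Holds at x = 0: LHS = 0³ - 0² + 3·0 = 0; 0 ≠ -5 — holds
Fails at x = -1: LHS = (-1)³ - (-1)² + 3·(-1) = -5; -5 ≠ -5 — FAILS
It is satisfied by some integers in the range but not all.

Answer: Sometimes true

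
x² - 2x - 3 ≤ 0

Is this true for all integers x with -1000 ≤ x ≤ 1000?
The claim fails at x = -2:
x = -2: LHS = (-2)² - 2·(-2) - 3 = 5; 5 ≤ 0 — FAILS

Because a single integer refutes it, the statement is false.

Answer: False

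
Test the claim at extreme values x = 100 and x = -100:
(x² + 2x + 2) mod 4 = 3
x = 100: LHS = (100² + 2·100 + 2) mod 4 = 10202 mod 4 = 2; 2 = 3 — FAILS
x = -100: LHS = ((-100)² + 2·(-100) + 2) mod 4 = 9802 mod 4 = 2; 2 = 3 — FAILS

Answer: No, fails for both x = 100 and x = -100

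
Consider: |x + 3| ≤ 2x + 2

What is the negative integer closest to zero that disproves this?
Testing negative integers from -1 downward:
x = -1: LHS = |(-1) + 3| = |2| = 2, RHS = 2·(-1) + 2 = 0; 2 ≤ 0 — FAILS  ← closest negative counterexample to 0

Answer: x = -1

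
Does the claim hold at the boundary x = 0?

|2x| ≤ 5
x = 0: LHS = |2·0| = |0| = 0; 0 ≤ 5 — holds

The relation is satisfied at x = 0.

Answer: Yes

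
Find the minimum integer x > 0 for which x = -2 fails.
Testing positive integers:
x = 1: 1 = -2 — FAILS  ← smallest positive counterexample

Answer: x = 1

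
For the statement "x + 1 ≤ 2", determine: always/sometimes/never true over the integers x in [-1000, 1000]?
Holds at x = 0: LHS = 0 + 1 = 1; 1 ≤ 2 — holds
Fails at x = 2: LHS = 2 + 1 = 3; 3 ≤ 2 — FAILS
It is satisfied by some integers in the range but not all.

Answer: Sometimes true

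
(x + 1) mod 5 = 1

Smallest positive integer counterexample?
Testing positive integers:
x = 1: LHS = (1 + 1) mod 5 = 2 mod 5 = 2; 2 = 1 — FAILS  ← smallest positive counterexample

Answer: x = 1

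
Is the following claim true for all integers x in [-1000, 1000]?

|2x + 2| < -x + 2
The claim fails at x = 0:
x = 0: LHS = |2·0 + 2| = |2| = 2, RHS = -0 + 2 = 2; 2 < 2 — FAILS

Because a single integer refutes it, the statement is false.

Answer: False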